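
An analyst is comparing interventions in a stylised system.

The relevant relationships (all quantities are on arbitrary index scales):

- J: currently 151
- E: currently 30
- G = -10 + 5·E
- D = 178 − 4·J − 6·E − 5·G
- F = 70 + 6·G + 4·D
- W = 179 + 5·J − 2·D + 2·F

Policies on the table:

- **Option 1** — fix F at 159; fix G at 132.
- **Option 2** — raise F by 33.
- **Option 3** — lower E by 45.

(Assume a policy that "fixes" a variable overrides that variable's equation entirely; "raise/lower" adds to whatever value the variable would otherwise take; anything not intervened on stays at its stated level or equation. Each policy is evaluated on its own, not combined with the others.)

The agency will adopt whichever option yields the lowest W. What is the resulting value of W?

Option 1 (F := 159, G := 132):
  J = 151
  E = 30
  G = 132
  D = 178 − 4·151 − 6·30 − 5·132 = -1266
  F = 159
  W = 179 + 5·151 − 2·(-1266) + 2·159 = 3784
Option 2 (F + 33):
  J = 151
  E = 30
  G = -10 + 5·30 = 140
  D = 178 − 4·151 − 6·30 − 5·140 = -1306
  F = 70 + 6·140 + 4·(-1306) (+33 from intervention) = -4281
  W = 179 + 5·151 − 2·(-1306) + 2·(-4281) = -5016
Option 3 (E − 45):
  J = 151
  E = 30 − 45 = -15
  G = -10 + 5·(-15) = -85
  D = 178 − 4·151 − 6·(-15) − 5·(-85) = 89
  F = 70 + 6·(-85) + 4·89 = -84
  W = 179 + 5·151 − 2·89 + 2·(-84) = 588
Comparing — Option 1: W=3784, Option 2: W=-5016, Option 3: W=588. Lowest is -5016 (Option 2).

-5016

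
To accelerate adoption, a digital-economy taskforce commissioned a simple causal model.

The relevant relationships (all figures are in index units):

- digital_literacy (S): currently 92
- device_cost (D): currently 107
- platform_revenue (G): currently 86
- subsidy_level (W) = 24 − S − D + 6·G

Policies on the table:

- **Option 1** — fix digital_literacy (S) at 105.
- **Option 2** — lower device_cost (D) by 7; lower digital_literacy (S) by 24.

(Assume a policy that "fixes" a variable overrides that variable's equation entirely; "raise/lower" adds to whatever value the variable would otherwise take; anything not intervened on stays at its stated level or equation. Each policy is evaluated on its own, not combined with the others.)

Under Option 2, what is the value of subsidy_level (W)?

Option 2 (D − 7, S − 24):
  S = 92 − 24 = 68
  D = 107 − 7 = 100
  G = 86
  W = 24 − 68 − 100 + 6·86 = 372

372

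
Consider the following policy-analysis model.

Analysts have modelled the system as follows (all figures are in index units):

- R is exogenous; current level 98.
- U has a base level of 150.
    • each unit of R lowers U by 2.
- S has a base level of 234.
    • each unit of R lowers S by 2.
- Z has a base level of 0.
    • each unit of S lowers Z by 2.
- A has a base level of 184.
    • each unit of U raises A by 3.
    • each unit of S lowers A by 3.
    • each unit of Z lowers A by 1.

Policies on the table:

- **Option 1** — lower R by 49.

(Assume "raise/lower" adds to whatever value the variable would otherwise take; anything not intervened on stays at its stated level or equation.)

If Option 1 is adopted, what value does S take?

136

Option 1 (R − 49):
  R = 98 − 49 = 49
  S = 234 − 2·49 = 136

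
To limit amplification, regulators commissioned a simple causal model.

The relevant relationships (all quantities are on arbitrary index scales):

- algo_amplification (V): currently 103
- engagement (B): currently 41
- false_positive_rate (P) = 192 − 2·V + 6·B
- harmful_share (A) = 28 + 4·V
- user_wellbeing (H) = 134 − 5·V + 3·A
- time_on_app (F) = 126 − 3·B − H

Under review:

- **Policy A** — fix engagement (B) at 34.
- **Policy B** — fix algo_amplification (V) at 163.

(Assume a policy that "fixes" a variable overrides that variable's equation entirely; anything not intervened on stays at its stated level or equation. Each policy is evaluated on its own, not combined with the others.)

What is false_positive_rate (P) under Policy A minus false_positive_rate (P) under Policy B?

78

Policy A (B := 34):
  V = 103
  B = 34
  P = 192 − 2·103 + 6·34 = 190
Policy B (V := 163):
  V = 163
  B = 41
  P = 192 − 2·163 + 6·41 = 112
P: 190 − 112 = 78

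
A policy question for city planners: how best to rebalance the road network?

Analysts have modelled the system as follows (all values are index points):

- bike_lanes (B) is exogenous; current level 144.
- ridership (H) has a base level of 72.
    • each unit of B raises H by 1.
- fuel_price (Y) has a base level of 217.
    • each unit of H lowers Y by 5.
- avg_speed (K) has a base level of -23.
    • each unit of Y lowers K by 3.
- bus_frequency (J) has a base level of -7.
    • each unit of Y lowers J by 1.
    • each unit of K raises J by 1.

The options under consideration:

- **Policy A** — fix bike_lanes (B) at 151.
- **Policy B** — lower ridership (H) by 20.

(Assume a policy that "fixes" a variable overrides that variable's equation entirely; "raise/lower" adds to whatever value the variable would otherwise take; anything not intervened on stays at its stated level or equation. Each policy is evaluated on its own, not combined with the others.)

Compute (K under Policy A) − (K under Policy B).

405

Policy A (B := 151):
  B = 151
  H = 72 + 151 = 223
  Y = 217 − 5·223 = -898
  K = -23 − 3·(-898) = 2671
Policy B (H − 20):
  B = 144
  H = 72 + 144 (−20 from intervention) = 196
  Y = 217 − 5·196 = -763
  K = -23 − 3·(-763) = 2266
K: 2671 − 2266 = 405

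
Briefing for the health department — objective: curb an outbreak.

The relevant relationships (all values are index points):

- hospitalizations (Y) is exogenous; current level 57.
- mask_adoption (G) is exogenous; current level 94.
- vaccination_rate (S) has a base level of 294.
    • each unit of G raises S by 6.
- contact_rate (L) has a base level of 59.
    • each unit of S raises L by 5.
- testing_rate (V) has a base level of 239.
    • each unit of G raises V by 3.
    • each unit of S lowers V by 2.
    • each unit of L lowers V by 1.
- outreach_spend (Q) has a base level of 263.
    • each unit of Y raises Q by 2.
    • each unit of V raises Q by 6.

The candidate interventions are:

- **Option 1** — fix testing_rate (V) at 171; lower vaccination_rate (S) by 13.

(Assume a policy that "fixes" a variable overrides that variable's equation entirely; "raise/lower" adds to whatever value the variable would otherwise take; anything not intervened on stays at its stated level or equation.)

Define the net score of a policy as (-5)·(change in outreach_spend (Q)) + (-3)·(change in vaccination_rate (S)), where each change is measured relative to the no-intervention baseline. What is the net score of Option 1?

Baseline:
  Y = 57
  G = 94
  S = 294 + 6·94 = 858
  L = 59 + 5·858 = 4349
  V = 239 + 3·94 − 2·858 − 4349 = -5544
  Q = 263 + 2·57 + 6·(-5544) = -32887
Option 1 (V := 171, S − 13):
  Y = 57
  G = 94
  S = 294 + 6·94 (−13 from intervention) = 845
  L = 59 + 5·845 = 4284
  V = 171
  Q = 263 + 2·57 + 6·171 = 1403
ΔQ = 1403 − (-32887) = 34290; ΔS = 845 − 858 = -13
Score = (-5)·34290 + (-3)·(-13) = -171411

-171411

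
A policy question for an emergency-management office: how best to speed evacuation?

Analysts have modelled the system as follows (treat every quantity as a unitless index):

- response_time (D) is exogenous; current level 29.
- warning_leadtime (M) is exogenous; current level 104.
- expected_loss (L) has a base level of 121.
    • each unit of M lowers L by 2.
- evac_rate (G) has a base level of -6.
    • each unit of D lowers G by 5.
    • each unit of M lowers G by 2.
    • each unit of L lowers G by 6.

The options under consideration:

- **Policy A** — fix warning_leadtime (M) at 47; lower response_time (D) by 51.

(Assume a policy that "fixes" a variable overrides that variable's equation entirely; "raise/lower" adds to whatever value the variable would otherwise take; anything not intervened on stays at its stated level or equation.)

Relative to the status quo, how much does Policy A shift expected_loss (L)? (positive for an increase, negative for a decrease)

114

Baseline:
  M = 104
  L = 121 − 2·104 = -87
Policy A (M := 47, D − 51):
  M = 47
  L = 121 − 2·47 = 27
Change in L: 27 − (-87) = 114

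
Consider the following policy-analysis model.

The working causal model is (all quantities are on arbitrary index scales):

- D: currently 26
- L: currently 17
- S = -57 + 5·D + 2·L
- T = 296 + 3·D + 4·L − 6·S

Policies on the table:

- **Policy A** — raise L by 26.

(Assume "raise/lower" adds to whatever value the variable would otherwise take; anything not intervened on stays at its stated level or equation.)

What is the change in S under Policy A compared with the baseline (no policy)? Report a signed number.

Baseline:
  D = 26
  L = 17
  S = -57 + 5·26 + 2·17 = 107
Policy A (L + 26):
  D = 26
  L = 17 + 26 = 43
  S = -57 + 5·26 + 2·43 = 159
Change in S: 159 − 107 = 52

52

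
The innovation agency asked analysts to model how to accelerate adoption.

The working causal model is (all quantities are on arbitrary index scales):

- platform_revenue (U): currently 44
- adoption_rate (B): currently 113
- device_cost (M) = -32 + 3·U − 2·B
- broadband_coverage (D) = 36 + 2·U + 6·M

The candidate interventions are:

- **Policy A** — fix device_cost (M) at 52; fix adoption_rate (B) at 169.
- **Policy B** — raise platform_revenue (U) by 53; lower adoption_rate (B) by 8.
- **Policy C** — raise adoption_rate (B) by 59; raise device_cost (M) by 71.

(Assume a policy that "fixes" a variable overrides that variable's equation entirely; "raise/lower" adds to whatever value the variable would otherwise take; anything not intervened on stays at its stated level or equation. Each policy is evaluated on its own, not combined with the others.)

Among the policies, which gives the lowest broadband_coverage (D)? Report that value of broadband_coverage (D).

-914

Policy A (M := 52, B := 169):
  U = 44
  B = 169
  M = 52
  D = 36 + 2·44 + 6·52 = 436
Policy B (U + 53, B − 8):
  U = 44 + 53 = 97
  B = 113 − 8 = 105
  M = -32 + 3·97 − 2·105 = 49
  D = 36 + 2·97 + 6·49 = 524
Policy C (B + 59, M + 71):
  U = 44
  B = 113 + 59 = 172
  M = -32 + 3·44 − 2·172 (+71 from intervention) = -173
  D = 36 + 2·44 + 6·(-173) = -914
Comparing — Policy A: D=436, Policy B: D=524, Policy C: D=-914. Lowest is -914 (Policy C).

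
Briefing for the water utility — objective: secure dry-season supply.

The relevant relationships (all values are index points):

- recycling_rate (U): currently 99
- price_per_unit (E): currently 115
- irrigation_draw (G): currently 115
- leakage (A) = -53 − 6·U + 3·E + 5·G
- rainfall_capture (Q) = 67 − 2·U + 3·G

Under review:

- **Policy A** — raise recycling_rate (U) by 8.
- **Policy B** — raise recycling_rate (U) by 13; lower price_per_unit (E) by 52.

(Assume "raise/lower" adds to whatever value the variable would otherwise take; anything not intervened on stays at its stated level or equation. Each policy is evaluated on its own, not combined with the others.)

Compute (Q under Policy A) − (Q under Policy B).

10

Policy A (U + 8):
  U = 99 + 8 = 107
  G = 115
  Q = 67 − 2·107 + 3·115 = 198
Policy B (U + 13, E − 52):
  U = 99 + 13 = 112
  G = 115
  Q = 67 − 2·112 + 3·115 = 188
Q: 198 − 188 = 10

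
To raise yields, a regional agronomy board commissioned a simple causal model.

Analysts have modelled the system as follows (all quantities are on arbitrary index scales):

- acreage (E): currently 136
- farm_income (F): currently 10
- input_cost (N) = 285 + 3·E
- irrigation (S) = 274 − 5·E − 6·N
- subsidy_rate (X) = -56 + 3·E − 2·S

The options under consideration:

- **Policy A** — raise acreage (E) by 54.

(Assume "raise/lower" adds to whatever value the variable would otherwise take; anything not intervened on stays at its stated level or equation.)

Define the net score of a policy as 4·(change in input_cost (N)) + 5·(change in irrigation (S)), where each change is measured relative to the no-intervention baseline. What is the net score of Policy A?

-5562

Baseline:
  E = 136
  N = 285 + 3·136 = 693
  S = 274 − 5·136 − 6·693 = -4564
Policy A (E + 54):
  E = 136 + 54 = 190
  N = 285 + 3·190 = 855
  S = 274 − 5·190 − 6·855 = -5806
ΔN = 855 − 693 = 162; ΔS = -5806 − (-4564) = -1242
Score = 4·162 + 5·(-1242) = -5562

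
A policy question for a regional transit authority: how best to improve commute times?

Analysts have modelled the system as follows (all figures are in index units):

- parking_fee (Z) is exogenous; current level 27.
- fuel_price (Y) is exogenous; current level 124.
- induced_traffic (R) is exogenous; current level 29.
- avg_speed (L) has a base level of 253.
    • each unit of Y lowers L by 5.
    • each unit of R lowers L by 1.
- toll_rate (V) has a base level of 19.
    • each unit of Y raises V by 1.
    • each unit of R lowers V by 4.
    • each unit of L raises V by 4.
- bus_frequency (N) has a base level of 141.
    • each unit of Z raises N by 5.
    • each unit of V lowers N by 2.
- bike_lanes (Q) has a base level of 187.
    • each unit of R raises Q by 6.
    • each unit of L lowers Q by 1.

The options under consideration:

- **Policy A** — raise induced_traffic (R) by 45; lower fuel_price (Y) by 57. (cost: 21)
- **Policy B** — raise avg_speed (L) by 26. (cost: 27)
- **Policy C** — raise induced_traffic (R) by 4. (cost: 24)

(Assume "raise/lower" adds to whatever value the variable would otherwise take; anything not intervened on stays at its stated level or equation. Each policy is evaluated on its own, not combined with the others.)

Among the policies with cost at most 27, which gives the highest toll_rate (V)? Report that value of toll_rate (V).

-834

Policy A (R + 45, Y − 57):
  Y = 124 − 57 = 67
  R = 29 + 45 = 74
  L = 253 − 5·67 − 74 = -156
  V = 19 + 67 − 4·74 + 4·(-156) = -834
Policy B (L + 26):
  Y = 124
  R = 29
  L = 253 − 5·124 − 29 (+26 from intervention) = -370
  V = 19 + 124 − 4·29 + 4·(-370) = -1453
Policy C (R + 4):
  Y = 124
  R = 29 + 4 = 33
  L = 253 − 5·124 − 33 = -400
  V = 19 + 124 − 4·33 + 4·(-400) = -1589
Comparing — Policy A: V=-834, Policy B: V=-1453, Policy C: V=-1589. Highest is -834 (Policy A).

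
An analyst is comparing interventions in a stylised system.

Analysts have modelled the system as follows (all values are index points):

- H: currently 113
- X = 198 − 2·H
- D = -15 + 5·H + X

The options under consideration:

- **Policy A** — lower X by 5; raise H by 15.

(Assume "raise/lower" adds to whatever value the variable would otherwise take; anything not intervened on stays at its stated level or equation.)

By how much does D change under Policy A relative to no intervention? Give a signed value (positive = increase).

Baseline:
  H = 113
  X = 198 − 2·113 = -28
  D = -15 + 5·113 + (-28) = 522
Policy A (X − 5, H + 15):
  H = 113 + 15 = 128
  X = 198 − 2·128 (−5 from intervention) = -63
  D = -15 + 5·128 + (-63) = 562
Change in D: 562 − 522 = 40

40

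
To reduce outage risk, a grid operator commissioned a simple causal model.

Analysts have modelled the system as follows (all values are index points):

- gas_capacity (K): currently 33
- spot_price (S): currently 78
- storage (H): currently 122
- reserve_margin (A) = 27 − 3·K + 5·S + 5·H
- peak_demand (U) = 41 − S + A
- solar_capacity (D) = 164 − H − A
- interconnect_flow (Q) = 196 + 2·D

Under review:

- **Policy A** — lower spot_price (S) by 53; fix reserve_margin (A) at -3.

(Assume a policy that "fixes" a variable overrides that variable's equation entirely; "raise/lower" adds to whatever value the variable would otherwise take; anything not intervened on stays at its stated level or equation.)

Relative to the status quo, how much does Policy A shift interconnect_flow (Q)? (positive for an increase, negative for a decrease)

1862

Baseline:
  K = 33
  S = 78
  H = 122
  A = 27 − 3·33 + 5·78 + 5·122 = 928
  D = 164 − 122 − 928 = -886
  Q = 196 + 2·(-886) = -1576
Policy A (S − 53, A := -3):
  K = 33
  S = 78 − 53 = 25
  H = 122
  A = -3
  D = 164 − 122 − (-3) = 45
  Q = 196 + 2·45 = 286
Change in Q: 286 − (-1576) = 1862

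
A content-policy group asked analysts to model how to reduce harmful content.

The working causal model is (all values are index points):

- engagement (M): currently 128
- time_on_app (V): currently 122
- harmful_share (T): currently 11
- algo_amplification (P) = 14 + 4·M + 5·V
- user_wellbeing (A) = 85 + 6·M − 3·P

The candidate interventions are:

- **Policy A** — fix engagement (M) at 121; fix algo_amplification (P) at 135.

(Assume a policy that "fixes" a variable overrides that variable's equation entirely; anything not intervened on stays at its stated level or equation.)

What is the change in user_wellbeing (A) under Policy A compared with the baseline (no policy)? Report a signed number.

2961

Baseline:
  M = 128
  V = 122
  P = 14 + 4·128 + 5·122 = 1136
  A = 85 + 6·128 − 3·1136 = -2555
Policy A (M := 121, P := 135):
  M = 121
  V = 122
  P = 135
  A = 85 + 6·121 − 3·135 = 406
Change in A: 406 − (-2555) = 2961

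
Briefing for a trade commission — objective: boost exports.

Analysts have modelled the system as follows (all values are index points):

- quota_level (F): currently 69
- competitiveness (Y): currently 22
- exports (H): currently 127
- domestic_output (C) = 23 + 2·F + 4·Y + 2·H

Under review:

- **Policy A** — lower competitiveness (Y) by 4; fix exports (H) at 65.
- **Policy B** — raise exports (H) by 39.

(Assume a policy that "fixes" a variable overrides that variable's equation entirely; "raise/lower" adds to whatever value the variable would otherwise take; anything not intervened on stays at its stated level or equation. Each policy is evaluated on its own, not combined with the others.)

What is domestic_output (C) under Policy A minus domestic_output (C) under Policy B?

Policy A (Y − 4, H := 65):
  F = 69
  Y = 22 − 4 = 18
  H = 65
  C = 23 + 2·69 + 4·18 + 2·65 = 363
Policy B (H + 39):
  F = 69
  Y = 22
  H = 127 + 39 = 166
  C = 23 + 2·69 + 4·22 + 2·166 = 581
C: 363 − 581 = -218

-218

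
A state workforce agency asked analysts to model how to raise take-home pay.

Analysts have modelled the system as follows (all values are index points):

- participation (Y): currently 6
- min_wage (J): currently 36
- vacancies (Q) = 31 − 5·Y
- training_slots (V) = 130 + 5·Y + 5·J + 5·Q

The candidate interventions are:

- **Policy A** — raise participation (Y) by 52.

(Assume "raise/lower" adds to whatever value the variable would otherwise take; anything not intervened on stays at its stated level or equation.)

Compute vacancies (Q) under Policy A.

Policy A (Y + 52):
  Y = 6 + 52 = 58
  Q = 31 − 5·58 = -259

-259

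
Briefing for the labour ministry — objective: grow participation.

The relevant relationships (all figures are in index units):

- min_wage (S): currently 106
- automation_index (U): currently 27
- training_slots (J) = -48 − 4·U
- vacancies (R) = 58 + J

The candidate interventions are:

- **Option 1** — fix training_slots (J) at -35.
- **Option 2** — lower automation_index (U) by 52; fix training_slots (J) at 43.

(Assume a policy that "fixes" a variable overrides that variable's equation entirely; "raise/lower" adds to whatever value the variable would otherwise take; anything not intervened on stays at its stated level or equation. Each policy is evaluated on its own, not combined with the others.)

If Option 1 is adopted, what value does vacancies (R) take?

23

Option 1 (J := -35):
  U = 27
  J = -35
  R = 58 + (-35) = 23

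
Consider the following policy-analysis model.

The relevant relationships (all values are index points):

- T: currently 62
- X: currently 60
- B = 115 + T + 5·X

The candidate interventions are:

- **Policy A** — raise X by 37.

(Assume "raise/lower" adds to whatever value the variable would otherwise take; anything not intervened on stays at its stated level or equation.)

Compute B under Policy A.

Policy A (X + 37):
  T = 62
  X = 60 + 37 = 97
  B = 115 + 62 + 5·97 = 662

662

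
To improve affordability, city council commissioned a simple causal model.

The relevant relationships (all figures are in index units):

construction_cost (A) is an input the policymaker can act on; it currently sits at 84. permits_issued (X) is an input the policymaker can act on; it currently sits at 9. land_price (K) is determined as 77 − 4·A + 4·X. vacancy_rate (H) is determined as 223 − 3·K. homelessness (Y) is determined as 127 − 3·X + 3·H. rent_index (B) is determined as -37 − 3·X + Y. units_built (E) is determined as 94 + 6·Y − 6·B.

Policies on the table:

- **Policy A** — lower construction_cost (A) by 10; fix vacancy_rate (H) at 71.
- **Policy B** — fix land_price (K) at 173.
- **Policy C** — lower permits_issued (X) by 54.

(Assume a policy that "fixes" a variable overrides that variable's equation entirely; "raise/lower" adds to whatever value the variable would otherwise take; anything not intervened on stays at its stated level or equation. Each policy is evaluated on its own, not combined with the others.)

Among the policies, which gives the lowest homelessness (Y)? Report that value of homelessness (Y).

-788

Policy A (A − 10, H := 71):
  A = 84 − 10 = 74
  X = 9
  K = 77 − 4·74 + 4·9 = -183
  H = 71
  Y = 127 − 3·9 + 3·71 = 313
Policy B (K := 173):
  A = 84
  X = 9
  K = 173
  H = 223 − 3·173 = -296
  Y = 127 − 3·9 + 3·(-296) = -788
Policy C (X − 54):
  A = 84
  X = 9 − 54 = -45
  K = 77 − 4·84 + 4·(-45) = -439
  H = 223 − 3·(-439) = 1540
  Y = 127 − 3·(-45) + 3·1540 = 4882
Comparing — Policy A: Y=313, Policy B: Y=-788, Policy C: Y=4882. Lowest is -788 (Policy B).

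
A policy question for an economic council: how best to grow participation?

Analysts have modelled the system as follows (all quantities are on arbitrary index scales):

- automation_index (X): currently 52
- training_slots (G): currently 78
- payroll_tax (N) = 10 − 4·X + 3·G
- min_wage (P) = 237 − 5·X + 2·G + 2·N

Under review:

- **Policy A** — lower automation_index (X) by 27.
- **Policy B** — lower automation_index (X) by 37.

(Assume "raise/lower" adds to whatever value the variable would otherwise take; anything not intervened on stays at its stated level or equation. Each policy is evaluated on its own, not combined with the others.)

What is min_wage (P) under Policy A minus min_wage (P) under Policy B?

Policy A (X − 27):
  X = 52 − 27 = 25
  G = 78
  N = 10 − 4·25 + 3·78 = 144
  P = 237 − 5·25 + 2·78 + 2·144 = 556
Policy B (X − 37):
  X = 52 − 37 = 15
  G = 78
  N = 10 − 4·15 + 3·78 = 184
  P = 237 − 5·15 + 2·78 + 2·184 = 686
P: 556 − 686 = -130

-130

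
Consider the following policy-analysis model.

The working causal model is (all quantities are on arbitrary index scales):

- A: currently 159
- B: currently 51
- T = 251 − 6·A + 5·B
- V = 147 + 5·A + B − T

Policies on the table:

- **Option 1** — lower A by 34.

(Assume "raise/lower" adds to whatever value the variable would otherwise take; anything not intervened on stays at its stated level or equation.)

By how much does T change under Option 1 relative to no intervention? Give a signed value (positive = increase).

204

Baseline:
  A = 159
  B = 51
  T = 251 − 6·159 + 5·51 = -448
Option 1 (A − 34):
  A = 159 − 34 = 125
  B = 51
  T = 251 − 6·125 + 5·51 = -244
Change in T: -244 − (-448) = 204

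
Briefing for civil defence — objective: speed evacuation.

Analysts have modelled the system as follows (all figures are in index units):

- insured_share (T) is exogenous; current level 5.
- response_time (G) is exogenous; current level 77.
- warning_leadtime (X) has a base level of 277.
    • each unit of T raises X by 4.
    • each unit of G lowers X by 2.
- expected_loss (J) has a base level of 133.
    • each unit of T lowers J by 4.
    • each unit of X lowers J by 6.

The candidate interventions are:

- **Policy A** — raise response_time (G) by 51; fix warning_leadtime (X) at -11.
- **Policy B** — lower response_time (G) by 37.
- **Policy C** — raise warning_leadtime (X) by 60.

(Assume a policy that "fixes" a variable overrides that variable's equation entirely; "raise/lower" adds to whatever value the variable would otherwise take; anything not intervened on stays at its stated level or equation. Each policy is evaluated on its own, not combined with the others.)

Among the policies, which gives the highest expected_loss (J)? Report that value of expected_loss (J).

179

Policy A (G + 51, X := -11):
  T = 5
  G = 77 + 51 = 128
  X = -11
  J = 133 − 4·5 − 6·(-11) = 179
Policy B (G − 37):
  T = 5
  G = 77 − 37 = 40
  X = 277 + 4·5 − 2·40 = 217
  J = 133 − 4·5 − 6·217 = -1189
Policy C (X + 60):
  T = 5
  G = 77
  X = 277 + 4·5 − 2·77 (+60 from intervention) = 203
  J = 133 − 4·5 − 6·203 = -1105
Comparing — Policy A: J=179, Policy B: J=-1189, Policy C: J=-1105. Highest is 179 (Policy A).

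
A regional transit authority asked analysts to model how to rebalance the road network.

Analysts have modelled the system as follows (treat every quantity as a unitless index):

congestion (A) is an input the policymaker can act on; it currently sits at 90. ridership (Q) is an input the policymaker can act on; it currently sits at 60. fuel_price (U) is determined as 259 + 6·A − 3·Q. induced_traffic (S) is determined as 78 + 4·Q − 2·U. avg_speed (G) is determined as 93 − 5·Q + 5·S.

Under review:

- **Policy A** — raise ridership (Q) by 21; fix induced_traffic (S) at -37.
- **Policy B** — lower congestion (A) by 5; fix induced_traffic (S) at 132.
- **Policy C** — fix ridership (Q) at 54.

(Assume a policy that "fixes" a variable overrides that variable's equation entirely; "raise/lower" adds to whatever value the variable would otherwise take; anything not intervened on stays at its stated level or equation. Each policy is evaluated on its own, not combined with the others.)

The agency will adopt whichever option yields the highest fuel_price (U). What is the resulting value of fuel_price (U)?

Policy A (Q + 21, S := -37):
  A = 90
  Q = 60 + 21 = 81
  U = 259 + 6·90 − 3·81 = 556
Policy B (A − 5, S := 132):
  A = 90 − 5 = 85
  Q = 60
  U = 259 + 6·85 − 3·60 = 589
Policy C (Q := 54):
  A = 90
  Q = 54
  U = 259 + 6·90 − 3·54 = 637
Comparing — Policy A: U=556, Policy B: U=589, Policy C: U=637. Highest is 637 (Policy C).

637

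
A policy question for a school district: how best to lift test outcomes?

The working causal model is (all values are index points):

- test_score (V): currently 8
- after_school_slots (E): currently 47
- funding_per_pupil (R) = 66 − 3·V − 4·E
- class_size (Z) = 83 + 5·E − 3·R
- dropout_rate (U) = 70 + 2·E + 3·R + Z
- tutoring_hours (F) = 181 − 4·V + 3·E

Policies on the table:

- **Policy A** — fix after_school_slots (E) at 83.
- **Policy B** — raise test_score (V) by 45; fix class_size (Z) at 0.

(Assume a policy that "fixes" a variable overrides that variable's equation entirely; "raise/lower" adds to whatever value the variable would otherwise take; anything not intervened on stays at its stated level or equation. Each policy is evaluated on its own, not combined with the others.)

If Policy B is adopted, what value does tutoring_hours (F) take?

Policy B (V + 45, Z := 0):
  V = 8 + 45 = 53
  E = 47
  F = 181 − 4·53 + 3·47 = 110

110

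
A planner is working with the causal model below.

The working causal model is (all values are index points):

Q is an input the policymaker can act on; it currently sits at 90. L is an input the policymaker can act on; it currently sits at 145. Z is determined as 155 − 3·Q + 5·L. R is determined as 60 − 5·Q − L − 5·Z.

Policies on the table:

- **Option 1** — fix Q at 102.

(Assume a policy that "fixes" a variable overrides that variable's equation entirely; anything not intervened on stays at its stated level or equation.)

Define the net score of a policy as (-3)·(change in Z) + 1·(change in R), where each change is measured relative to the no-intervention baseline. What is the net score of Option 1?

228

Baseline:
  Q = 90
  L = 145
  Z = 155 − 3·90 + 5·145 = 610
  R = 60 − 5·90 − 145 − 5·610 = -3585
Option 1 (Q := 102):
  Q = 102
  L = 145
  Z = 155 − 3·102 + 5·145 = 574
  R = 60 − 5·102 − 145 − 5·574 = -3465
ΔZ = 574 − 610 = -36; ΔR = -3465 − (-3585) = 120
Score = (-3)·(-36) + 1·120 = 228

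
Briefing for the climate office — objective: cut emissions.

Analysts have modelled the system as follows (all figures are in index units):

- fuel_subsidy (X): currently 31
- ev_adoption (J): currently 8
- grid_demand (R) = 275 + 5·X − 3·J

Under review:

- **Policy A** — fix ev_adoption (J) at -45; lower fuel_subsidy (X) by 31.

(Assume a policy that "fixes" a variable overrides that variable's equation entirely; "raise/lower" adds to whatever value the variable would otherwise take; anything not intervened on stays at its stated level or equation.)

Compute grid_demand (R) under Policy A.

410

Policy A (J := -45, X − 31):
  X = 31 − 31 = 0
  J = -45
  R = 275 + 5·0 − 3·(-45) = 410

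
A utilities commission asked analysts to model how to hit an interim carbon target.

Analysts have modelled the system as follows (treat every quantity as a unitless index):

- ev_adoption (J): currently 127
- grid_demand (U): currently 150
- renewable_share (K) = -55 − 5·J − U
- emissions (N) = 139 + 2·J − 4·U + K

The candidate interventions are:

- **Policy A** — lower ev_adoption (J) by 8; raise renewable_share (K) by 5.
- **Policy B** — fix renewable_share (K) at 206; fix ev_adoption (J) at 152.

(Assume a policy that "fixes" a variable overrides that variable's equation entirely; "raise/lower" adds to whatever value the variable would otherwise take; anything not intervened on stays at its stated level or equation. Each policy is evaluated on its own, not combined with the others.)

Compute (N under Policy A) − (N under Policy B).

-1067

Policy A (J − 8, K + 5):
  J = 127 − 8 = 119
  U = 150
  K = -55 − 5·119 − 150 (+5 from intervention) = -795
  N = 139 + 2·119 − 4·150 + (-795) = -1018
Policy B (K := 206, J := 152):
  J = 152
  U = 150
  K = 206
  N = 139 + 2·152 − 4·150 + 206 = 49
N: -1018 − 49 = -1067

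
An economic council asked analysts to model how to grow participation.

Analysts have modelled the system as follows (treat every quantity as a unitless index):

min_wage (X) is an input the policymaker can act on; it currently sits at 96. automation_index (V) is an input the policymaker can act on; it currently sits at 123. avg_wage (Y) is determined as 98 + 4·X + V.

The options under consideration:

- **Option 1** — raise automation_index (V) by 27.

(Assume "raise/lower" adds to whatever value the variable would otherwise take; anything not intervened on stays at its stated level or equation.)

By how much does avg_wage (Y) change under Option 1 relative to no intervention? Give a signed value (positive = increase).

Baseline:
  X = 96
  V = 123
  Y = 98 + 4·96 + 123 = 605
Option 1 (V + 27):
  X = 96
  V = 123 + 27 = 150
  Y = 98 + 4·96 + 150 = 632
Change in Y: 632 − 605 = 27

27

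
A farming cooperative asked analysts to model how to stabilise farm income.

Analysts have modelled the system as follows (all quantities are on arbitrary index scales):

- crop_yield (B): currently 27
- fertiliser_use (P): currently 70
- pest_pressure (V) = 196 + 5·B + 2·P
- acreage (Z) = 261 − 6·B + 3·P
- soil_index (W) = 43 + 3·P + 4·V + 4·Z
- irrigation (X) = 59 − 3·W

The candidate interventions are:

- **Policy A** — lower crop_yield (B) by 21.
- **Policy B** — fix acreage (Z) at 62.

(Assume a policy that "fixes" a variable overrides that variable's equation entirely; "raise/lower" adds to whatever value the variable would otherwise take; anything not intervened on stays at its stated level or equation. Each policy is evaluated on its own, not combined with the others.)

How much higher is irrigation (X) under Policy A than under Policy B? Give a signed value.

Policy A (B − 21):
  B = 27 − 21 = 6
  P = 70
  V = 196 + 5·6 + 2·70 = 366
  Z = 261 − 6·6 + 3·70 = 435
  W = 43 + 3·70 + 4·366 + 4·435 = 3457
  X = 59 − 3·3457 = -10312
Policy B (Z := 62):
  B = 27
  P = 70
  V = 196 + 5·27 + 2·70 = 471
  Z = 62
  W = 43 + 3·70 + 4·471 + 4·62 = 2385
  X = 59 − 3·2385 = -7096
X: -10312 − (-7096) = -3216

-3216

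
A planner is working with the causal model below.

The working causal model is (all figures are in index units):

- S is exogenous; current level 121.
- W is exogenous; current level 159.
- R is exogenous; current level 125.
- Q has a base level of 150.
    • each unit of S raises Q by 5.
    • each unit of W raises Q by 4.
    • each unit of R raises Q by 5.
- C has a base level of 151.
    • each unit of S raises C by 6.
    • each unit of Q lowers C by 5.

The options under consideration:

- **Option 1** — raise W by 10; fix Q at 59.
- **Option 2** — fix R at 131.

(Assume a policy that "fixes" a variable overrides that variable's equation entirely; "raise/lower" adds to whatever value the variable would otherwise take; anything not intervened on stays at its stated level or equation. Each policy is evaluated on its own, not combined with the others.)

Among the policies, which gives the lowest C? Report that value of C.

-9353

Option 1 (W + 10, Q := 59):
  S = 121
  W = 159 + 10 = 169
  R = 125
  Q = 59
  C = 151 + 6·121 − 5·59 = 582
Option 2 (R := 131):
  S = 121
  W = 159
  R = 131
  Q = 150 + 5·121 + 4·159 + 5·131 = 2046
  C = 151 + 6·121 − 5·2046 = -9353
Comparing — Option 1: C=582, Option 2: C=-9353. Lowest is -9353 (Option 2).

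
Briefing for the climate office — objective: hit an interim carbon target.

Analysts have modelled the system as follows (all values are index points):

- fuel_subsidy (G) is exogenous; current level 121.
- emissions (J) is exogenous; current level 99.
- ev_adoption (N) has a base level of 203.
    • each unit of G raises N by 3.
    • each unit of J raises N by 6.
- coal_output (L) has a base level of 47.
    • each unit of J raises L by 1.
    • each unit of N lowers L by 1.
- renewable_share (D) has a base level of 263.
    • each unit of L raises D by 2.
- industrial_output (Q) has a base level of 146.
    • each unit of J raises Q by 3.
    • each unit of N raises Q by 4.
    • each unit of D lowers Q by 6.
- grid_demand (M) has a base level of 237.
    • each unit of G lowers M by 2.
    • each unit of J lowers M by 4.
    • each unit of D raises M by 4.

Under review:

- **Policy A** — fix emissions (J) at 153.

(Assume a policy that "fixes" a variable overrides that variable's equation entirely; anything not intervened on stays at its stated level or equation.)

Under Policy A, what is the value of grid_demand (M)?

-9837

Policy A (J := 153):
  G = 121
  J = 153
  N = 203 + 3·121 + 6·153 = 1484
  L = 47 + 153 − 1484 = -1284
  D = 263 + 2·(-1284) = -2305
  M = 237 − 2·121 − 4·153 + 4·(-2305) = -9837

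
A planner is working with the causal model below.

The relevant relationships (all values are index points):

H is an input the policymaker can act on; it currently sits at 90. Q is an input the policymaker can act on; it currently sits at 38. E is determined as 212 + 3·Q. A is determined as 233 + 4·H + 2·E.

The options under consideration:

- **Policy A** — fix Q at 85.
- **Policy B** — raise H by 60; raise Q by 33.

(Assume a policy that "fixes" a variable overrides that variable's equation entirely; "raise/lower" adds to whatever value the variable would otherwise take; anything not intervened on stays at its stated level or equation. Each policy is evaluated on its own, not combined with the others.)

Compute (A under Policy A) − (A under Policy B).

-156

Policy A (Q := 85):
  H = 90
  Q = 85
  E = 212 + 3·85 = 467
  A = 233 + 4·90 + 2·467 = 1527
Policy B (H + 60, Q + 33):
  H = 90 + 60 = 150
  Q = 38 + 33 = 71
  E = 212 + 3·71 = 425
  A = 233 + 4·150 + 2·425 = 1683
A: 1527 − 1683 = -156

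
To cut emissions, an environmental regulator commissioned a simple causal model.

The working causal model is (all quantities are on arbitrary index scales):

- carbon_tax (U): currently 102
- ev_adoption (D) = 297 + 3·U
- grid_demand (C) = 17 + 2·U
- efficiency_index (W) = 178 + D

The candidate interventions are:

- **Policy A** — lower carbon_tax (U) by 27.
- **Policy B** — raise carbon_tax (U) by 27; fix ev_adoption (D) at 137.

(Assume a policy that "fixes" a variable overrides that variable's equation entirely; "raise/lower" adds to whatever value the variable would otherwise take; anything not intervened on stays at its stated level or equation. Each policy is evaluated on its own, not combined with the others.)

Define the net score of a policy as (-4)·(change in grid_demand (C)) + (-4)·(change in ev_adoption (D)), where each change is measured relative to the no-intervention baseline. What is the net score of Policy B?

1648

Baseline:
  U = 102
  D = 297 + 3·102 = 603
  C = 17 + 2·102 = 221
Policy B (U + 27, D := 137):
  U = 102 + 27 = 129
  D = 137
  C = 17 + 2·129 = 275
ΔC = 275 − 221 = 54; ΔD = 137 − 603 = -466
Score = (-4)·54 + (-4)·(-466) = 1648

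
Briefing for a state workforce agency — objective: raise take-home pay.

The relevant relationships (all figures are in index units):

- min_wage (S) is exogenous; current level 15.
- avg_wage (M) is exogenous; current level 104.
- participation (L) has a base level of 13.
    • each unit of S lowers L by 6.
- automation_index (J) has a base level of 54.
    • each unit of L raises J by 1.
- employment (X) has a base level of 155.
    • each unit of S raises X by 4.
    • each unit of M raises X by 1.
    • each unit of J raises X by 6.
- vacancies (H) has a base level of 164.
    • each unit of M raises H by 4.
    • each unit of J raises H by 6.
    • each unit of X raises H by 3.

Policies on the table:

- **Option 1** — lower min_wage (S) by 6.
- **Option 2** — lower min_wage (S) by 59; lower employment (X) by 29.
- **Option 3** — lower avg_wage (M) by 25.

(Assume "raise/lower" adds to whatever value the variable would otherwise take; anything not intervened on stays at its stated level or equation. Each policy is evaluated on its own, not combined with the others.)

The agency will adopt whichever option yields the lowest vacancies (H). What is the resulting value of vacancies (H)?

Option 1 (S − 6):
  S = 15 − 6 = 9
  M = 104
  L = 13 − 6·9 = -41
  J = 54 + (-41) = 13
  X = 155 + 4·9 + 104 + 6·13 = 373
  H = 164 + 4·104 + 6·13 + 3·373 = 1777
Option 2 (S − 59, X − 29):
  S = 15 − 59 = -44
  M = 104
  L = 13 − 6·(-44) = 277
  J = 54 + 277 = 331
  X = 155 + 4·(-44) + 104 + 6·331 (−29 from intervention) = 2040
  H = 164 + 4·104 + 6·331 + 3·2040 = 8686
Option 3 (M − 25):
  S = 15
  M = 104 − 25 = 79
  L = 13 − 6·15 = -77
  J = 54 + (-77) = -23
  X = 155 + 4·15 + 79 + 6·(-23) = 156
  H = 164 + 4·79 + 6·(-23) + 3·156 = 810
Comparing — Option 1: H=1777, Option 2: H=8686, Option 3: H=810. Lowest is 810 (Option 3).

810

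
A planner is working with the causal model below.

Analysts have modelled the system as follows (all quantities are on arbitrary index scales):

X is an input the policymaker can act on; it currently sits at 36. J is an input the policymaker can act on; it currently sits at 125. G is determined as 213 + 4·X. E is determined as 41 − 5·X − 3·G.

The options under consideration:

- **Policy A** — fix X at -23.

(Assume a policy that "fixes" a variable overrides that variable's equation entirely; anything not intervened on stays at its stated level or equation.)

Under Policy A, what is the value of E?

-207

Policy A (X := -23):
  X = -23
  G = 213 + 4·(-23) = 121
  E = 41 − 5·(-23) − 3·121 = -207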